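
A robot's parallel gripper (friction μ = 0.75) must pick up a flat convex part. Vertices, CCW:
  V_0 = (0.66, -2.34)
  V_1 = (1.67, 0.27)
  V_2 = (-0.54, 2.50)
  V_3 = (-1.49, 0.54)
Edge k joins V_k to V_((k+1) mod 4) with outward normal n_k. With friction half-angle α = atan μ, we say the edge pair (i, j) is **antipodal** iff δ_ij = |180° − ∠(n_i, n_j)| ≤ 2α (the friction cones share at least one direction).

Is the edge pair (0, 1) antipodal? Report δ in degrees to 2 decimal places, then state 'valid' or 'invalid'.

α = atan 0.75 = 36.87°;  2α = 73.74°
edge 0: e_0 = (+1.01, +2.61);  n_0 = (+0.9326, -0.3609)
edge 1: e_1 = (-2.21, +2.23);  n_1 = (+0.7103, +0.7039)
∠(n_0, n_1) = 65.90°
δ = |180° − 65.90°| = 114.10°
114.10° > 2α = 73.74°  →  invalid

δ = 114.10°, invalid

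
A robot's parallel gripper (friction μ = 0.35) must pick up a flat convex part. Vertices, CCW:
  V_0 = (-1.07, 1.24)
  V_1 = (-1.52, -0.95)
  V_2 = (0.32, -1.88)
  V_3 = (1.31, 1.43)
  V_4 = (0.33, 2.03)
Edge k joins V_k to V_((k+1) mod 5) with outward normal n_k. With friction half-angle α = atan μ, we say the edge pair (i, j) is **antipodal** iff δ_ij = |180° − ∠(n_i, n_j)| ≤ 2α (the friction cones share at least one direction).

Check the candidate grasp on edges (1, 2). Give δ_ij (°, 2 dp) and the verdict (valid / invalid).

δ = 79.84°, invalid

α = atan 0.35 = 19.29°;  2α = 38.58°
edge 1: e_1 = (+1.84, -0.93);  n_1 = (-0.4511, -0.8925)
edge 2: e_2 = (+0.99, +3.31);  n_2 = (+0.9581, -0.2866)
∠(n_1, n_2) = 100.16°
δ = |180° − 100.16°| = 79.84°
79.84° > 2α = 38.58°  →  invalid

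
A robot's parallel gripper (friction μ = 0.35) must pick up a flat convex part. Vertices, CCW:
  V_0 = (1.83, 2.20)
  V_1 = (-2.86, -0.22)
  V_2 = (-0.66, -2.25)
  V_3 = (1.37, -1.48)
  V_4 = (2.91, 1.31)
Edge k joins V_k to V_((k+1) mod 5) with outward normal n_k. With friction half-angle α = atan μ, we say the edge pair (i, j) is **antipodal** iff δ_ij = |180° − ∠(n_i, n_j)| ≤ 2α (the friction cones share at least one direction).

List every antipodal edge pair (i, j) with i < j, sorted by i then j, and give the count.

α = atan 0.35 = 19.29°;  2α = 38.58°
n_0 = (-0.4585, +0.8887)
n_1 = (-0.6781, -0.7349)
n_2 = (+0.3547, -0.9350)
n_3 = (+0.8755, -0.4832)
n_4 = (+0.6360, +0.7717)
  (0,1): δ = 69.99°  ·
  (0,2): δ = 6.52°  ✓
  (0,3): δ = 33.81°  ✓
  (0,4): δ = 113.22°  ·
  (1,2): δ = 116.53°  ·
  (1,3): δ = 76.20°  ·
  (1,4): δ = 3.21°  ✓
  (2,3): δ = 139.67°  ·
  (2,4): δ = 60.26°  ·
  (3,4): δ = 100.59°  ·
antipodal pairs: 3

count = 3; pairs: (0,2), (0,3), (1,4)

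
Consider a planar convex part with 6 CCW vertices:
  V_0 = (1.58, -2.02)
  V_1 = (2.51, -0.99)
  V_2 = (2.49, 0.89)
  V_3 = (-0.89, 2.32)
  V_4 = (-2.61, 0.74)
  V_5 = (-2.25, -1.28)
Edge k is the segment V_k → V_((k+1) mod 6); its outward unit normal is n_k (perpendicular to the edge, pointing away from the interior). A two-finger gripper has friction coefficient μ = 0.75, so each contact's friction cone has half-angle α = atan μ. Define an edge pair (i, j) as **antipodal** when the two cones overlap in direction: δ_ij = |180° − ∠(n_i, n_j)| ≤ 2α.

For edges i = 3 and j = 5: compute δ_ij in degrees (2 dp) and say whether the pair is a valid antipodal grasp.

α = atan 0.75 = 36.87°;  2α = 73.74°
edge 3: e_3 = (-1.72, -1.58);  n_3 = (-0.6765, +0.7364)
edge 5: e_5 = (+3.83, -0.74);  n_5 = (-0.1897, -0.9818)
∠(n_3, n_5) = 126.49°
δ = |180° − 126.49°| = 53.51°
53.51° ≤ 2α = 73.74°  →  valid

δ = 53.51°, valid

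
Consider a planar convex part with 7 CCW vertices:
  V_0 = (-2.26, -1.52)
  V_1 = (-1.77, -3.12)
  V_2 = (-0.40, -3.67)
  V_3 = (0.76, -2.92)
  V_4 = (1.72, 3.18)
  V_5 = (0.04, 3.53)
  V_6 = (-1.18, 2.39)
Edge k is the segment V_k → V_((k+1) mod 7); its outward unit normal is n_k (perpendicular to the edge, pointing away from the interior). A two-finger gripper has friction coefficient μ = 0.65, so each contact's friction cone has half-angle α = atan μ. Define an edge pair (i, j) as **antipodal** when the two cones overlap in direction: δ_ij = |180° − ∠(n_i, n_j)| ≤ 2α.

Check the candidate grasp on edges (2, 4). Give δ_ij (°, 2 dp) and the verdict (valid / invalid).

δ = 44.65°, valid

α = atan 0.65 = 33.02°;  2α = 66.05°
edge 2: e_2 = (+1.16, +0.75);  n_2 = (+0.5430, -0.8398)
edge 4: e_4 = (-1.68, +0.35);  n_4 = (+0.2040, +0.9790)
∠(n_2, n_4) = 135.35°
δ = |180° − 135.35°| = 44.65°
44.65° ≤ 2α = 66.05°  →  valid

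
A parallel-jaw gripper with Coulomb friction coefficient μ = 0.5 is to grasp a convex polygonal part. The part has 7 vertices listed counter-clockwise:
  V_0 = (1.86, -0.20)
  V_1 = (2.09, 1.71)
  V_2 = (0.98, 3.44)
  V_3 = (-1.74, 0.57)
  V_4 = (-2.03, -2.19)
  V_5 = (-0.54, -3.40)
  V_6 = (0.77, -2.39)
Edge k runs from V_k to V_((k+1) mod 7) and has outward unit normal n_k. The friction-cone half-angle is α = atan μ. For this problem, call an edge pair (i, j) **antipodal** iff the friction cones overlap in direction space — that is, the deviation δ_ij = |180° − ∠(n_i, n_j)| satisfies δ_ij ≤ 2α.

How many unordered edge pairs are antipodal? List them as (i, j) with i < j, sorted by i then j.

count = 8; pairs: (0,2), (0,3), (1,3), (1,4), (2,5), (2,6), (3,5), (3,6)

α = atan 0.5 = 26.57°;  2α = 53.13°
n_0 = (+0.9928, -0.1196)
n_1 = (+0.8417, +0.5400)
n_2 = (-0.7258, +0.6879)
n_3 = (-0.9945, +0.1045)
n_4 = (-0.6304, -0.7763)
n_5 = (+0.6106, -0.7919)
n_6 = (+0.8952, -0.4456)
  (0,1): δ = 140.45°  ·
  (0,2): δ = 36.60°  ✓
  (0,3): δ = 0.87°  ✓
  (0,4): δ = 57.79°  ·
  (0,5): δ = 134.50°  ·
  (0,6): δ = 160.41°  ·
  (1,2): δ = 76.15°  ·
  (1,3): δ = 38.68°  ✓
  (1,4): δ = 18.24°  ✓
  (1,5): δ = 94.95°  ·
  (1,6): δ = 120.85°  ·
  (2,3): δ = 142.54°  ·
  (2,4): δ = 85.62°  ·
  (2,5): δ = 8.91°  ✓
  (2,6): δ = 17.00°  ✓
  (3,4): δ = 123.08°  ·
  (3,5): δ = 46.37°  ✓
  (3,6): δ = 20.46°  ✓
  (4,5): δ = 103.29°  ·
  (4,6): δ = 77.38°  ·
  (5,6): δ = 154.09°  ·
antipodal pairs: 8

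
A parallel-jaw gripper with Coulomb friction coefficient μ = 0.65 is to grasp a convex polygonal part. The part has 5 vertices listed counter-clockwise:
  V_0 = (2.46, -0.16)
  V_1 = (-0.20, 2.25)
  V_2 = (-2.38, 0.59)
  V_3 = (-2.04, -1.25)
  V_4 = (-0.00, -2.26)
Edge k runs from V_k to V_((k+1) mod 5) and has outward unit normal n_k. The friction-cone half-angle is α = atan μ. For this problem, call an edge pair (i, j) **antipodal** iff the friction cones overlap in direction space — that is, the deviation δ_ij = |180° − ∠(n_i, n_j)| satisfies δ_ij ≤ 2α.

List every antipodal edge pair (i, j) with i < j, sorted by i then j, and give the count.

count = 5; pairs: (0,2), (0,3), (1,3), (1,4), (2,4)

α = atan 0.65 = 33.02°;  2α = 66.05°
n_0 = (+0.6714, +0.7411)
n_1 = (-0.6058, +0.7956)
n_2 = (-0.9834, -0.1817)
n_3 = (-0.4437, -0.8962)
n_4 = (+0.6493, -0.7606)
  (0,1): δ = 100.53°  ·
  (0,2): δ = 37.35°  ✓
  (0,3): δ = 15.84°  ✓
  (0,4): δ = 82.66°  ·
  (1,2): δ = 116.82°  ·
  (1,3): δ = 63.63°  ✓
  (1,4): δ = 3.20°  ✓
  (2,3): δ = 126.81°  ·
  (2,4): δ = 59.98°  ✓
  (3,4): δ = 113.17°  ·
antipodal pairs: 5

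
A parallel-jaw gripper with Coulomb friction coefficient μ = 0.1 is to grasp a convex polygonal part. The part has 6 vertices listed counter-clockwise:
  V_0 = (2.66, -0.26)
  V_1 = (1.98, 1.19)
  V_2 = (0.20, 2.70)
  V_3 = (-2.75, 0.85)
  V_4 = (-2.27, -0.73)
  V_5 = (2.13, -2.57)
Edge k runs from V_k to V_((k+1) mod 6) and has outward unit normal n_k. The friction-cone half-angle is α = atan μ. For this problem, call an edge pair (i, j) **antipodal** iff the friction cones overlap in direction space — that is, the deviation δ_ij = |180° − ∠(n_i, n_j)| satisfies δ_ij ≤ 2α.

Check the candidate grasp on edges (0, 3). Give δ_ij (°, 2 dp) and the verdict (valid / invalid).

δ = 8.23°, valid

α = atan 0.1 = 5.71°;  2α = 11.42°
edge 0: e_0 = (-0.68, +1.45);  n_0 = (+0.9054, +0.4246)
edge 3: e_3 = (+0.48, -1.58);  n_3 = (-0.9568, -0.2907)
∠(n_0, n_3) = 171.77°
δ = |180° − 171.77°| = 8.23°
8.23° ≤ 2α = 11.42°  →  valid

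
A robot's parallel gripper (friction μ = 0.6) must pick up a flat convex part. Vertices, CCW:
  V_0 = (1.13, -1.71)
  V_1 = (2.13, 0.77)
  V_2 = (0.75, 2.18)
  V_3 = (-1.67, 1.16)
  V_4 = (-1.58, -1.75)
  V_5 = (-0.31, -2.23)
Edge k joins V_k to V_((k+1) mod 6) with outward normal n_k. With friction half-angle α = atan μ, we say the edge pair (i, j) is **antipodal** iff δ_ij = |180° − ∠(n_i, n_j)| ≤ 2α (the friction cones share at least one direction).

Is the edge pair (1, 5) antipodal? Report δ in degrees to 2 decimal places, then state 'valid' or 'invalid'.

δ = 65.47°, invalid

α = atan 0.6 = 30.96°;  2α = 61.93°
edge 1: e_1 = (-1.38, +1.41);  n_1 = (+0.7147, +0.6995)
edge 5: e_5 = (+1.44, +0.52);  n_5 = (+0.3396, -0.9406)
∠(n_1, n_5) = 114.53°
δ = |180° − 114.53°| = 65.47°
65.47° > 2α = 61.93°  →  invalid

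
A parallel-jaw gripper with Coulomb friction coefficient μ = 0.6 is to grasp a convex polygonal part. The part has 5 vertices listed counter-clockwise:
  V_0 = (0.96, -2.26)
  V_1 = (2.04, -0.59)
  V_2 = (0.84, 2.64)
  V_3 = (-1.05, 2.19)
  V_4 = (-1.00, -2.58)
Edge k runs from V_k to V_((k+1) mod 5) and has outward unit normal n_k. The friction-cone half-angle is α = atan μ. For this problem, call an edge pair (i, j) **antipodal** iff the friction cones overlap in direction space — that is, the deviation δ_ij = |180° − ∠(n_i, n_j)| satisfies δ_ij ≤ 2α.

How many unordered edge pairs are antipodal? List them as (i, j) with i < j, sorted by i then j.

α = atan 0.6 = 30.96°;  2α = 61.93°
n_0 = (+0.8397, -0.5430)
n_1 = (+0.9374, +0.3483)
n_2 = (-0.2316, +0.9728)
n_3 = (-0.9999, -0.0105)
n_4 = (+0.1611, -0.9869)
  (0,1): δ = 126.73°  ·
  (0,2): δ = 43.72°  ✓
  (0,3): δ = 33.49°  ✓
  (0,4): δ = 132.16°  ·
  (1,2): δ = 96.99°  ·
  (1,3): δ = 19.78°  ✓
  (1,4): δ = 78.89°  ·
  (2,3): δ = 102.79°  ·
  (2,4): δ = 4.12°  ✓
  (3,4): δ = 81.33°  ·
antipodal pairs: 4

count = 4; pairs: (0,2), (0,3), (1,3), (2,4)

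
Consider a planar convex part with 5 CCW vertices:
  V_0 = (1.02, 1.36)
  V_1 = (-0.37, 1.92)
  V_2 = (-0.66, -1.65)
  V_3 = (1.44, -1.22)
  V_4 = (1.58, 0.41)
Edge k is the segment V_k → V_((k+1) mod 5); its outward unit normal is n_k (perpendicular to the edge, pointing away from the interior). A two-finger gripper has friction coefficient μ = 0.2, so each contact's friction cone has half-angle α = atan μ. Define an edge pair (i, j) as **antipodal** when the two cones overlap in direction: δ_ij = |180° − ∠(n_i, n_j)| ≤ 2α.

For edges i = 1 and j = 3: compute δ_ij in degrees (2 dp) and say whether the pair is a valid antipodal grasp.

α = atan 0.2 = 11.31°;  2α = 22.62°
edge 1: e_1 = (-0.29, -3.57);  n_1 = (-0.9967, +0.0810)
edge 3: e_3 = (+0.14, +1.63);  n_3 = (+0.9963, -0.0856)
∠(n_1, n_3) = 179.74°
δ = |180° − 179.74°| = 0.26°
0.26° ≤ 2α = 22.62°  →  valid

δ = 0.26°, valid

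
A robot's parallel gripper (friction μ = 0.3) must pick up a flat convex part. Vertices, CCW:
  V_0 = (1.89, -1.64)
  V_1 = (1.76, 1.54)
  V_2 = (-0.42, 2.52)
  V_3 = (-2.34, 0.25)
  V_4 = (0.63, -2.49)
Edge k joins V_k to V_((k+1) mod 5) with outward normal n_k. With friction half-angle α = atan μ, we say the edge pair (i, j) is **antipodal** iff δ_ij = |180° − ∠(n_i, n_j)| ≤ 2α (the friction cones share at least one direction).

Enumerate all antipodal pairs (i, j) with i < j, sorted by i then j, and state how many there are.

α = atan 0.3 = 16.70°;  2α = 33.40°
n_0 = (+0.9992, +0.0408)
n_1 = (+0.4100, +0.9121)
n_2 = (-0.7635, +0.6458)
n_3 = (-0.6781, -0.7350)
n_4 = (+0.5592, -0.8290)
  (0,1): δ = 116.55°  ·
  (0,2): δ = 42.57°  ·
  (0,3): δ = 44.97°  ·
  (0,4): δ = 121.66°  ·
  (1,2): δ = 106.02°  ·
  (1,3): δ = 18.49°  ✓
  (1,4): δ = 58.21°  ·
  (2,3): δ = 92.47°  ·
  (2,4): δ = 15.77°  ✓
  (3,4): δ = 103.30°  ·
antipodal pairs: 2

count = 2; pairs: (1,3), (2,4)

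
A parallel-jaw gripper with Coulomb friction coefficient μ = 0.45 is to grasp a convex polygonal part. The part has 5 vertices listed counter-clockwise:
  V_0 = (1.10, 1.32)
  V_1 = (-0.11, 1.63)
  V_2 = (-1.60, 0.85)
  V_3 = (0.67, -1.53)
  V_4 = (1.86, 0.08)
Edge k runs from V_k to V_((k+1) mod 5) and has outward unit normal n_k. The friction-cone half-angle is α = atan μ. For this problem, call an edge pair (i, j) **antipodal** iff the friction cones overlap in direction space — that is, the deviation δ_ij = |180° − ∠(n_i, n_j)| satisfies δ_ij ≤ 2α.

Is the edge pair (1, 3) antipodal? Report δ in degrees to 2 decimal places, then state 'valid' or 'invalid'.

δ = 25.90°, valid

α = atan 0.45 = 24.23°;  2α = 48.46°
edge 1: e_1 = (-1.49, -0.78);  n_1 = (-0.4638, +0.8859)
edge 3: e_3 = (+1.19, +1.61);  n_3 = (+0.8042, -0.5944)
∠(n_1, n_3) = 154.10°
δ = |180° − 154.10°| = 25.90°
25.90° ≤ 2α = 48.46°  →  valid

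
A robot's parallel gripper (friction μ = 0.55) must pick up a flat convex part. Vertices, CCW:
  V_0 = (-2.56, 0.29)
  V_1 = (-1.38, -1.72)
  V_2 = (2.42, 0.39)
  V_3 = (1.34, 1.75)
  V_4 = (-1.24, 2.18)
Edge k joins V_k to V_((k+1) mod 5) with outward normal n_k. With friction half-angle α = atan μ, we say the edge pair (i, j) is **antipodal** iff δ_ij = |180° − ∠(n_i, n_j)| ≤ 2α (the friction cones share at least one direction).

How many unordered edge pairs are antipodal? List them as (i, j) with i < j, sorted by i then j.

count = 4; pairs: (0,2), (0,3), (1,3), (1,4)

α = atan 0.55 = 28.81°;  2α = 57.62°
n_0 = (-0.8624, -0.5063)
n_1 = (+0.4854, -0.8743)
n_2 = (+0.7831, +0.6219)
n_3 = (+0.1644, +0.9864)
n_4 = (-0.8198, +0.5726)
  (0,1): δ = 91.37°  ·
  (0,2): δ = 8.04°  ✓
  (0,3): δ = 50.12°  ✓
  (0,4): δ = 114.65°  ·
  (1,2): δ = 80.59°  ·
  (1,3): δ = 38.50°  ✓
  (1,4): δ = 26.03°  ✓
  (2,3): δ = 137.92°  ·
  (2,4): δ = 73.38°  ·
  (3,4): δ = 115.47°  ·
antipodal pairs: 4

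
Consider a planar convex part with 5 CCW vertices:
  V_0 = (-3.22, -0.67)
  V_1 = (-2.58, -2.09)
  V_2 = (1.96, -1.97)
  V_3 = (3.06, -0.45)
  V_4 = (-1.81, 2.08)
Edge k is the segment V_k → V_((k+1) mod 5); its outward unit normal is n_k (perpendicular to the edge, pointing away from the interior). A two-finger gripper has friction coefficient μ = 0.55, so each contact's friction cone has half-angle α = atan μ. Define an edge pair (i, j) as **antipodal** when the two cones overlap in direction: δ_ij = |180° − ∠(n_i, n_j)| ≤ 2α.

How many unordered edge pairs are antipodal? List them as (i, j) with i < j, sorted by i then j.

α = atan 0.55 = 28.81°;  2α = 57.62°
n_0 = (-0.9117, -0.4109)
n_1 = (+0.0264, -0.9997)
n_2 = (+0.8101, -0.5863)
n_3 = (+0.4610, +0.8874)
n_4 = (-0.8899, +0.4563)
  (0,1): δ = 112.75°  ·
  (0,2): δ = 60.15°  ·
  (0,3): δ = 38.29°  ✓
  (0,4): δ = 128.59°  ·
  (1,2): δ = 127.41°  ·
  (1,3): δ = 28.97°  ✓
  (1,4): δ = 61.34°  ·
  (2,3): δ = 81.56°  ·
  (2,4): δ = 8.75°  ✓
  (3,4): δ = 89.69°  ·
antipodal pairs: 3

count = 3; pairs: (0,3), (1,3), (2,4)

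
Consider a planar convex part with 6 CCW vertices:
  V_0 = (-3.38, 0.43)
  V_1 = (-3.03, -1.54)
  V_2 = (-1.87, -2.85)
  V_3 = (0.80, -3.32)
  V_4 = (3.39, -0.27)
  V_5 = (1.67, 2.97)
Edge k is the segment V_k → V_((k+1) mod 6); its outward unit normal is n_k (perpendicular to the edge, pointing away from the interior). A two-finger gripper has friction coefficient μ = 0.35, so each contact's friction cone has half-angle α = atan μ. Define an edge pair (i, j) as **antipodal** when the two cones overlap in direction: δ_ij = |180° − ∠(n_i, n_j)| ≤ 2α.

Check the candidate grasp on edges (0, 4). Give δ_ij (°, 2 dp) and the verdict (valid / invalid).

α = atan 0.35 = 19.29°;  2α = 38.58°
edge 0: e_0 = (+0.35, -1.97);  n_0 = (-0.9846, -0.1749)
edge 4: e_4 = (-1.72, +3.24);  n_4 = (+0.8833, +0.4689)
∠(n_0, n_4) = 162.11°
δ = |180° − 162.11°| = 17.89°
17.89° ≤ 2α = 38.58°  →  valid

δ = 17.89°, valid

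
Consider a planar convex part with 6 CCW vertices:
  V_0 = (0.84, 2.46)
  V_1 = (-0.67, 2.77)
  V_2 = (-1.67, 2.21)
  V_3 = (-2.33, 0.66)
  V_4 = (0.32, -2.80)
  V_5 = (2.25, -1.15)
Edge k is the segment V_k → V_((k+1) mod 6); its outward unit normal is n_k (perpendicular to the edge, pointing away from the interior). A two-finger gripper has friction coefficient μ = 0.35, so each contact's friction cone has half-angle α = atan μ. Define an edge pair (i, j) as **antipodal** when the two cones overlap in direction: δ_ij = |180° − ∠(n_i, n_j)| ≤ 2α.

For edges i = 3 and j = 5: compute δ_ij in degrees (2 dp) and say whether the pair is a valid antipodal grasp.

δ = 16.11°, valid

α = atan 0.35 = 19.29°;  2α = 38.58°
edge 3: e_3 = (+2.65, -3.46);  n_3 = (-0.7939, -0.6080)
edge 5: e_5 = (-1.41, +3.61);  n_5 = (+0.9315, +0.3638)
∠(n_3, n_5) = 163.89°
δ = |180° − 163.89°| = 16.11°
16.11° ≤ 2α = 38.58°  →  valid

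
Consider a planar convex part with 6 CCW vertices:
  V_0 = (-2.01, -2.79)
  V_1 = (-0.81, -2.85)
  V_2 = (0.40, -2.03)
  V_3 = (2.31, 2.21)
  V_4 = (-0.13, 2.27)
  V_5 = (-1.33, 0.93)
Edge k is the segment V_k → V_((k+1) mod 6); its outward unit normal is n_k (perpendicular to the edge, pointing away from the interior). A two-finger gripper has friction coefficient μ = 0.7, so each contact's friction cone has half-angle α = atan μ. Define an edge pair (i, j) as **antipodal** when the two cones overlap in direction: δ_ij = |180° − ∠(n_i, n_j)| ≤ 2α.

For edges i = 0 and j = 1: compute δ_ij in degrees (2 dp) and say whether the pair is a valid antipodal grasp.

δ = 143.01°, invalid

α = atan 0.7 = 34.99°;  2α = 69.98°
edge 0: e_0 = (+1.20, -0.06);  n_0 = (-0.0499, -0.9988)
edge 1: e_1 = (+1.21, +0.82);  n_1 = (+0.5610, -0.8278)
∠(n_0, n_1) = 36.99°
δ = |180° − 36.99°| = 143.01°
143.01° > 2α = 69.98°  →  invalid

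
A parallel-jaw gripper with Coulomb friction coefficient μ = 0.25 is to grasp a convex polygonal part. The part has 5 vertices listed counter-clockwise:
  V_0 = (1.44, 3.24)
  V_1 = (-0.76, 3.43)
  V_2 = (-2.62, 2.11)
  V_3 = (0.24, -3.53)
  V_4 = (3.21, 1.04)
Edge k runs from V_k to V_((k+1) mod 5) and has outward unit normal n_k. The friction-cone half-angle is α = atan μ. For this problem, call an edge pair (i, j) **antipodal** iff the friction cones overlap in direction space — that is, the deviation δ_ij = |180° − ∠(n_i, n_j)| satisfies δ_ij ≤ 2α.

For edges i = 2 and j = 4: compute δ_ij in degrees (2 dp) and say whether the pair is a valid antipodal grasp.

α = atan 0.25 = 14.04°;  2α = 28.07°
edge 2: e_2 = (+2.86, -5.64);  n_2 = (-0.8919, -0.4523)
edge 4: e_4 = (-1.77, +2.20);  n_4 = (+0.7791, +0.6269)
∠(n_2, n_4) = 168.07°
δ = |180° − 168.07°| = 11.93°
11.93° ≤ 2α = 28.07°  →  valid

δ = 11.93°, valid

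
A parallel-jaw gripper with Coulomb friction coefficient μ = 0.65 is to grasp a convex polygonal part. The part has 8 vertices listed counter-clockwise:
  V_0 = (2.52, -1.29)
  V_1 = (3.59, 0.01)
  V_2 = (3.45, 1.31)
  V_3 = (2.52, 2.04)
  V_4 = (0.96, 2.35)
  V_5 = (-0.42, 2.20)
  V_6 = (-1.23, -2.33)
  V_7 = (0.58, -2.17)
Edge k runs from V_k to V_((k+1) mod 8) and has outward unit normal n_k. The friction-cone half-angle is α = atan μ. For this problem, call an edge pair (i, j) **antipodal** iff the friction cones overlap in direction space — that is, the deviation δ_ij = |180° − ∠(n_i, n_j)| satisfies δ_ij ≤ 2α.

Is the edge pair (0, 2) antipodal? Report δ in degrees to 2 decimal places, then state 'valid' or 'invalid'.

δ = 88.67°, invalid

α = atan 0.65 = 33.02°;  2α = 66.05°
edge 0: e_0 = (+1.07, +1.30);  n_0 = (+0.7721, -0.6355)
edge 2: e_2 = (-0.93, +0.73);  n_2 = (+0.6174, +0.7866)
∠(n_0, n_2) = 91.33°
δ = |180° − 91.33°| = 88.67°
88.67° > 2α = 66.05°  →  invalid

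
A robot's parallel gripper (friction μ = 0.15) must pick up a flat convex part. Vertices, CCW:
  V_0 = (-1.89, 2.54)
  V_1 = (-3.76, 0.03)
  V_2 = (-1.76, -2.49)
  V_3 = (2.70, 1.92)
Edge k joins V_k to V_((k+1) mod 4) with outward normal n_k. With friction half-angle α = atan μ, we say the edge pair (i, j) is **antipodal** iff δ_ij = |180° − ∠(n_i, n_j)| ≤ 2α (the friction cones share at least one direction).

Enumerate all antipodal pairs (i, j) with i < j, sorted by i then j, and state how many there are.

α = atan 0.15 = 8.53°;  2α = 17.06°
n_0 = (-0.8019, +0.5974)
n_1 = (-0.7833, -0.6217)
n_2 = (+0.7031, -0.7111)
n_3 = (+0.1339, +0.9910)
  (0,1): δ = 104.88°  ·
  (0,2): δ = 8.64°  ✓
  (0,3): δ = 118.99°  ·
  (1,2): δ = 83.76°  ·
  (1,3): δ = 43.87°  ·
  (2,3): δ = 52.37°  ·
antipodal pairs: 1

count = 1; pairs: (0,2)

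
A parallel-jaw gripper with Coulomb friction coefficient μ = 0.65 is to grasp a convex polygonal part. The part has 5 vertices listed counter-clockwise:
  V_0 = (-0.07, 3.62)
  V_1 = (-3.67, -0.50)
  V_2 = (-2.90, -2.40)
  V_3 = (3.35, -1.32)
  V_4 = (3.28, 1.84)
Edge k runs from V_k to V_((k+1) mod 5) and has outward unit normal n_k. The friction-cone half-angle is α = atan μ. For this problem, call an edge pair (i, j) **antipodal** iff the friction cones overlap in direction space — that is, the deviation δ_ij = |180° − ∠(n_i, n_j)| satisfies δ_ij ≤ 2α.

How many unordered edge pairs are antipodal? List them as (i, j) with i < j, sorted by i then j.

count = 5; pairs: (0,2), (0,3), (1,3), (1,4), (2,4)

α = atan 0.65 = 33.02°;  2α = 66.05°
n_0 = (-0.7530, +0.6580)
n_1 = (-0.9268, -0.3756)
n_2 = (+0.1703, -0.9854)
n_3 = (+0.9998, +0.0221)
n_4 = (+0.4692, +0.8831)
  (0,1): δ = 116.79°  ·
  (0,2): δ = 39.05°  ✓
  (0,3): δ = 42.42°  ✓
  (0,4): δ = 103.16°  ·
  (1,2): δ = 102.26°  ·
  (1,3): δ = 20.79°  ✓
  (1,4): δ = 39.96°  ✓
  (2,3): δ = 98.53°  ·
  (2,4): δ = 37.79°  ✓
  (3,4): δ = 119.25°  ·
antipodal pairs: 5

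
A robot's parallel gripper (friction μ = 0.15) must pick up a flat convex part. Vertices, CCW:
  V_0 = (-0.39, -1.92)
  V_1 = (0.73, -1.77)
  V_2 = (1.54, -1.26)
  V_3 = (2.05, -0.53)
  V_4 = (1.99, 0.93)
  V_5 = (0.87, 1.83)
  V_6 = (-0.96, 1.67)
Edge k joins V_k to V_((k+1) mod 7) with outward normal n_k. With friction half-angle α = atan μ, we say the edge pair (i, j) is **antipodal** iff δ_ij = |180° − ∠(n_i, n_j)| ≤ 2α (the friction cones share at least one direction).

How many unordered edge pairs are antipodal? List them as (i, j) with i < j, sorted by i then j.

α = atan 0.15 = 8.53°;  2α = 17.06°
n_0 = (+0.1327, -0.9912)
n_1 = (+0.5328, -0.8462)
n_2 = (+0.8198, -0.5727)
n_3 = (+0.9992, +0.0411)
n_4 = (+0.6264, +0.7795)
n_5 = (-0.0871, +0.9962)
n_6 = (-0.9876, -0.1568)
  (0,1): δ = 155.43°  ·
  (0,2): δ = 132.57°  ·
  (0,3): δ = 95.27°  ·
  (0,4): δ = 46.41°  ·
  (0,5): δ = 2.63°  ✓
  (0,6): δ = 91.39°  ·
  (1,2): δ = 157.14°  ·
  (1,3): δ = 119.84°  ·
  (1,4): δ = 70.98°  ·
  (1,5): δ = 27.20°  ·
  (1,6): δ = 66.83°  ·
  (2,3): δ = 142.71°  ·
  (2,4): δ = 93.85°  ·
  (2,5): δ = 50.06°  ·
  (2,6): δ = 43.96°  ·
  (3,4): δ = 131.14°  ·
  (3,5): δ = 87.36°  ·
  (3,6): δ = 6.67°  ✓
  (4,5): δ = 136.22°  ·
  (4,6): δ = 42.19°  ·
  (5,6): δ = 85.97°  ·
antipodal pairs: 2

count = 2; pairs: (0,5), (3,6)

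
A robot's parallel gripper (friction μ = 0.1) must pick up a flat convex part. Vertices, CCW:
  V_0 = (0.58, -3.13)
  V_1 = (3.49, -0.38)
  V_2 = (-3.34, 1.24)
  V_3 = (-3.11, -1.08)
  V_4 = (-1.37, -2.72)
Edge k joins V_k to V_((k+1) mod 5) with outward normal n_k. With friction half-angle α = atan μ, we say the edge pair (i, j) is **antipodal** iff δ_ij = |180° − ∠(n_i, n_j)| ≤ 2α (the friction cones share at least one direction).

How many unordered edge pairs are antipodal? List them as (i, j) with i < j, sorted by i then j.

α = atan 0.1 = 5.71°;  2α = 11.42°
n_0 = (+0.6868, -0.7268)
n_1 = (+0.2308, +0.9730)
n_2 = (-0.9951, -0.0987)
n_3 = (-0.6859, -0.7277)
n_4 = (-0.2058, -0.9786)
  (0,1): δ = 56.72°  ·
  (0,2): δ = 52.28°  ·
  (0,3): δ = 93.31°  ·
  (0,4): δ = 124.75°  ·
  (1,2): δ = 70.99°  ·
  (1,3): δ = 29.96°  ·
  (1,4): δ = 1.47°  ✓
  (2,3): δ = 138.97°  ·
  (2,4): δ = 107.54°  ·
  (3,4): δ = 148.57°  ·
antipodal pairs: 1

count = 1; pairs: (1,4)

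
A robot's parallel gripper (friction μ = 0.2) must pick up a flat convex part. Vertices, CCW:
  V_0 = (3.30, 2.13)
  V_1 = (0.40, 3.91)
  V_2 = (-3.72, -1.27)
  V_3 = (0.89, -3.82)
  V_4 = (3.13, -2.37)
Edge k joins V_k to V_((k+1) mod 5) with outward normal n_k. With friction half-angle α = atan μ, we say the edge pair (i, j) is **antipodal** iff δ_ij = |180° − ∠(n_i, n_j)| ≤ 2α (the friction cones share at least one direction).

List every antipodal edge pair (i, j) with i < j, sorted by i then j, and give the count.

α = atan 0.2 = 11.31°;  2α = 22.62°
n_0 = (+0.5231, +0.8523)
n_1 = (-0.7826, +0.6225)
n_2 = (-0.4840, -0.8751)
n_3 = (+0.5434, -0.8395)
n_4 = (+0.9993, -0.0378)
  (0,1): δ = 96.96°  ·
  (0,2): δ = 2.59°  ✓
  (0,3): δ = 64.46°  ·
  (0,4): δ = 119.38°  ·
  (1,2): δ = 80.45°  ·
  (1,3): δ = 18.59°  ✓
  (1,4): δ = 36.33°  ·
  (2,3): δ = 118.14°  ·
  (2,4): δ = 63.21°  ·
  (3,4): δ = 125.08°  ·
antipodal pairs: 2

count = 2; pairs: (0,2), (1,3)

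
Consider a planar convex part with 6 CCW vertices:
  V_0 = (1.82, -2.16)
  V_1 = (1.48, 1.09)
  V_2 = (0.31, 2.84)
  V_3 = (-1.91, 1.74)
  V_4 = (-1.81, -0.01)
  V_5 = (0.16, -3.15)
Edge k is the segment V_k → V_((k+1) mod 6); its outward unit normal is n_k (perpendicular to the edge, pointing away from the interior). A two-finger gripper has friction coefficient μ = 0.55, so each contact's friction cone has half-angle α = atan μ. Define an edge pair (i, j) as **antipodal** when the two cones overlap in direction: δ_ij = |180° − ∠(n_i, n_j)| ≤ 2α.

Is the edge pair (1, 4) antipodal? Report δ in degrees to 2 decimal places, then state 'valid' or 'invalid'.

α = atan 0.55 = 28.81°;  2α = 57.62°
edge 1: e_1 = (-1.17, +1.75);  n_1 = (+0.8313, +0.5558)
edge 4: e_4 = (+1.97, -3.14);  n_4 = (-0.8471, -0.5315)
∠(n_1, n_4) = 178.34°
δ = |180° − 178.34°| = 1.66°
1.66° ≤ 2α = 57.62°  →  valid

δ = 1.66°, valid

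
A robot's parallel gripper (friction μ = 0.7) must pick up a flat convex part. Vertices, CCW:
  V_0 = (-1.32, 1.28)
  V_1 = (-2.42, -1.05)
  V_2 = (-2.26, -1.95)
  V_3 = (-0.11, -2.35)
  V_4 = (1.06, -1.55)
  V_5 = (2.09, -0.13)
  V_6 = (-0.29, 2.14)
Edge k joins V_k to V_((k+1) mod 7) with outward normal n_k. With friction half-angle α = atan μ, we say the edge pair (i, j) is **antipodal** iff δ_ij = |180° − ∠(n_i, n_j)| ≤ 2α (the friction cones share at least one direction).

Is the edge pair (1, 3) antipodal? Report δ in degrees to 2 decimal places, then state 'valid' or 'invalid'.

α = atan 0.7 = 34.99°;  2α = 69.98°
edge 1: e_1 = (+0.16, -0.90);  n_1 = (-0.9846, -0.1750)
edge 3: e_3 = (+1.17, +0.80);  n_3 = (+0.5644, -0.8255)
∠(n_1, n_3) = 114.28°
δ = |180° − 114.28°| = 65.72°
65.72° ≤ 2α = 69.98°  →  valid

δ = 65.72°, valid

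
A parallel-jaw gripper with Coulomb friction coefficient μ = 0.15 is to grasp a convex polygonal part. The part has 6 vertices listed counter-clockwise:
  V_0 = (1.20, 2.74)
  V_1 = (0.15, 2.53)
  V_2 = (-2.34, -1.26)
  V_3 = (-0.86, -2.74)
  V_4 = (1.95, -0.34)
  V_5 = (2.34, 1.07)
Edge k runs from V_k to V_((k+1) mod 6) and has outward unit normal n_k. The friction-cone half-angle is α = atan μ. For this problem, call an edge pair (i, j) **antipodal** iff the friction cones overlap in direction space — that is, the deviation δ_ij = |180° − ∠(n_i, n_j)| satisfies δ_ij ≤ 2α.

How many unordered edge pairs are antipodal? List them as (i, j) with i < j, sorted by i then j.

α = atan 0.15 = 8.53°;  2α = 17.06°
n_0 = (-0.1961, +0.9806)
n_1 = (-0.8358, +0.5491)
n_2 = (-0.7071, -0.7071)
n_3 = (+0.6495, -0.7604)
n_4 = (+0.9638, -0.2666)
n_5 = (+0.8259, +0.5638)
  (0,1): δ = 134.61°  ·
  (0,2): δ = 56.31°  ·
  (0,3): δ = 29.19°  ·
  (0,4): δ = 63.23°  ·
  (0,5): δ = 113.01°  ·
  (1,2): δ = 101.70°  ·
  (1,3): δ = 16.20°  ✓
  (1,4): δ = 17.84°  ·
  (1,5): δ = 67.62°  ·
  (2,3): δ = 94.50°  ·
  (2,4): δ = 60.46°  ·
  (2,5): δ = 10.68°  ✓
  (3,4): δ = 145.96°  ·
  (3,5): δ = 96.18°  ·
  (4,5): δ = 130.22°  ·
antipodal pairs: 2

count = 2; pairs: (1,3), (2,5)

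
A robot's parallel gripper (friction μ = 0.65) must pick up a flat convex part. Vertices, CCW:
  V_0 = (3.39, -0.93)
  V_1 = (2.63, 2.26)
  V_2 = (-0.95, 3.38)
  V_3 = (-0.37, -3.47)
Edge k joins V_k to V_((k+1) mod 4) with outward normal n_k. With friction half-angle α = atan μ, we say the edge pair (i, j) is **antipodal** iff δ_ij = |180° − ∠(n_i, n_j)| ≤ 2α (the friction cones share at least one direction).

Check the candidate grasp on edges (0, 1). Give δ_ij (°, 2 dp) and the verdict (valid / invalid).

δ = 120.77°, invalid

α = atan 0.65 = 33.02°;  2α = 66.05°
edge 0: e_0 = (-0.76, +3.19);  n_0 = (+0.9728, +0.2318)
edge 1: e_1 = (-3.58, +1.12);  n_1 = (+0.2986, +0.9544)
∠(n_0, n_1) = 59.23°
δ = |180° − 59.23°| = 120.77°
120.77° > 2α = 66.05°  →  invalid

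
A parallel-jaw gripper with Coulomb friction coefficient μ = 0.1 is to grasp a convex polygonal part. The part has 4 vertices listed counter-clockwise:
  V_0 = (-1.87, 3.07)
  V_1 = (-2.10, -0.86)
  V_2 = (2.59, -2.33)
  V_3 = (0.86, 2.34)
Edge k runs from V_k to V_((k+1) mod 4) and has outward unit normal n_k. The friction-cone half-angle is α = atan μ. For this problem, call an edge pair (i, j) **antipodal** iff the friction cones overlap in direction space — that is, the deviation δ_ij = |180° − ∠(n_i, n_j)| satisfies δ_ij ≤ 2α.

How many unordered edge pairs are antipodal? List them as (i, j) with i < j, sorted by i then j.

count = 1; pairs: (1,3)

α = atan 0.1 = 5.71°;  2α = 11.42°
n_0 = (-0.9983, +0.0584)
n_1 = (-0.2991, -0.9542)
n_2 = (+0.9377, +0.3474)
n_3 = (+0.2583, +0.9661)
  (0,1): δ = 104.05°  ·
  (0,2): δ = 23.68°  ·
  (0,3): δ = 78.38°  ·
  (1,2): δ = 52.27°  ·
  (1,3): δ = 2.43°  ✓
  (2,3): δ = 125.30°  ·
antipodal pairs: 1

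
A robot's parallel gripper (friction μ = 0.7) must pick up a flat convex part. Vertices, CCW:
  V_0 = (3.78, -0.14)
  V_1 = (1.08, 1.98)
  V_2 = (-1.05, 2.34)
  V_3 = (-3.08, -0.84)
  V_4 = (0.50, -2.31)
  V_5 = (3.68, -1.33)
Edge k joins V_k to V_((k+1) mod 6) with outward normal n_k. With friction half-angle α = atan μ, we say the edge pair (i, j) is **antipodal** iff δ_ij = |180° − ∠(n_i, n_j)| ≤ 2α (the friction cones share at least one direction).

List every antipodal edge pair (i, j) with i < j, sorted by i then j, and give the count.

α = atan 0.7 = 34.99°;  2α = 69.98°
n_0 = (+0.6176, +0.7865)
n_1 = (+0.1667, +0.9860)
n_2 = (-0.8429, +0.5381)
n_3 = (-0.3798, -0.9251)
n_4 = (+0.2945, -0.9556)
n_5 = (+0.9965, -0.0837)
  (0,1): δ = 151.45°  ·
  (0,2): δ = 84.41°  ·
  (0,3): δ = 15.81°  ✓
  (0,4): δ = 55.27°  ✓
  (0,5): δ = 123.33°  ·
  (1,2): δ = 112.96°  ·
  (1,3): δ = 12.73°  ✓
  (1,4): δ = 26.72°  ✓
  (1,5): δ = 94.79°  ·
  (2,3): δ = 79.77°  ·
  (2,4): δ = 40.32°  ✓
  (2,5): δ = 27.75°  ✓
  (3,4): δ = 140.55°  ·
  (3,5): δ = 72.48°  ·
  (4,5): δ = 111.93°  ·
antipodal pairs: 6

count = 6; pairs: (0,3), (0,4), (1,3), (1,4), (2,4), (2,5)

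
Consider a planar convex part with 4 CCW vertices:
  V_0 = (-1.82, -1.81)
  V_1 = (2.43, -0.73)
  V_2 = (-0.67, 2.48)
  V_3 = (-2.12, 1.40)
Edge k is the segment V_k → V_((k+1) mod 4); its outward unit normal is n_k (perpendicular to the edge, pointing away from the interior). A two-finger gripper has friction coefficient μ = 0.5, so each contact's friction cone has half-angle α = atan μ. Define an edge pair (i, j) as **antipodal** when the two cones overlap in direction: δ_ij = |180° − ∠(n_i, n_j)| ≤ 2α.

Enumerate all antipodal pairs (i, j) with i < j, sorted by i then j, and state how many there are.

count = 2; pairs: (0,2), (1,3)

α = atan 0.5 = 26.57°;  2α = 53.13°
n_0 = (+0.2463, -0.9692)
n_1 = (+0.7193, +0.6947)
n_2 = (-0.5973, +0.8020)
n_3 = (-0.9957, -0.0931)
  (0,1): δ = 60.26°  ·
  (0,2): δ = 22.42°  ✓
  (0,3): δ = 81.08°  ·
  (1,2): δ = 97.32°  ·
  (1,3): δ = 38.66°  ✓
  (2,3): δ = 121.34°  ·
antipodal pairs: 2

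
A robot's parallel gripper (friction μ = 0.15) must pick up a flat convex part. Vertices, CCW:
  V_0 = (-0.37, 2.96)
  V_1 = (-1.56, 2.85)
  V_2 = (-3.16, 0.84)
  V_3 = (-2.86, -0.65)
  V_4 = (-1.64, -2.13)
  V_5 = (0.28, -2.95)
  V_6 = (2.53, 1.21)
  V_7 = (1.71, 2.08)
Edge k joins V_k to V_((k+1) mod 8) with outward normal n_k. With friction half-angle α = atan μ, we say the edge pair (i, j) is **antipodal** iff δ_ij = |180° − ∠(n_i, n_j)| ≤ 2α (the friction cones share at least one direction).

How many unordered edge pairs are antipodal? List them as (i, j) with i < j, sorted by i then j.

count = 3; pairs: (1,5), (3,6), (4,7)

α = atan 0.15 = 8.53°;  2α = 17.06°
n_0 = (-0.0920, +0.9958)
n_1 = (-0.7824, +0.6228)
n_2 = (-0.9803, -0.1974)
n_3 = (-0.7716, -0.6361)
n_4 = (-0.3928, -0.9196)
n_5 = (+0.8796, -0.4757)
n_6 = (+0.7277, +0.6859)
n_7 = (+0.3896, +0.9210)
  (0,1): δ = 133.80°  ·
  (0,2): δ = 83.90°  ·
  (0,3): δ = 55.78°  ·
  (0,4): δ = 28.41°  ·
  (0,5): δ = 56.31°  ·
  (0,6): δ = 128.02°  ·
  (0,7): δ = 151.79°  ·
  (1,2): δ = 130.10°  ·
  (1,3): δ = 101.98°  ·
  (1,4): δ = 74.61°  ·
  (1,5): δ = 10.11°  ✓
  (1,6): δ = 81.83°  ·
  (1,7): δ = 105.59°  ·
  (2,3): δ = 151.88°  ·
  (2,4): δ = 124.51°  ·
  (2,5): δ = 39.79°  ·
  (2,6): δ = 31.92°  ·
  (2,7): δ = 55.68°  ·
  (3,4): δ = 152.63°  ·
  (3,5): δ = 67.91°  ·
  (3,6): δ = 3.81°  ✓
  (3,7): δ = 27.57°  ·
  (4,5): δ = 95.28°  ·
  (4,6): δ = 23.57°  ·
  (4,7): δ = 0.19°  ✓
  (5,6): δ = 108.29°  ·
  (5,7): δ = 84.52°  ·
  (6,7): δ = 156.24°  ·
antipodal pairs: 3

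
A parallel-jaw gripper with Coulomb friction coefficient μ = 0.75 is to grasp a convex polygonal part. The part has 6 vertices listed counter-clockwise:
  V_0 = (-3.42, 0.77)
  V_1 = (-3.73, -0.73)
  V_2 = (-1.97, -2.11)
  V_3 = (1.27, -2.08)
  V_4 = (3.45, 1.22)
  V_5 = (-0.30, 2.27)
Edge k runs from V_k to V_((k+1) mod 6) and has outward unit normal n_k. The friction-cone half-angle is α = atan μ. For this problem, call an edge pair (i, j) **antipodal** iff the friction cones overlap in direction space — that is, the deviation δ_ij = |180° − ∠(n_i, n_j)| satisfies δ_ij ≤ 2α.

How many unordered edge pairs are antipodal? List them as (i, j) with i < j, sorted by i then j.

α = atan 0.75 = 36.87°;  2α = 73.74°
n_0 = (-0.9793, +0.2024)
n_1 = (-0.6170, -0.7869)
n_2 = (+0.0093, -1.0000)
n_3 = (+0.8344, -0.5512)
n_4 = (+0.2696, +0.9630)
n_5 = (-0.4333, +0.9013)
  (0,1): δ = 116.42°  ·
  (0,2): δ = 77.79°  ·
  (0,3): δ = 21.77°  ✓
  (0,4): δ = 86.03°  ·
  (0,5): δ = 127.35°  ·
  (1,2): δ = 141.37°  ·
  (1,3): δ = 85.35°  ·
  (1,4): δ = 22.46°  ✓
  (1,5): δ = 63.78°  ✓
  (2,3): δ = 123.98°  ·
  (2,4): δ = 16.17°  ✓
  (2,5): δ = 25.15°  ✓
  (3,4): δ = 72.19°  ✓
  (3,5): δ = 30.87°  ✓
  (4,5): δ = 138.68°  ·
antipodal pairs: 7

count = 7; pairs: (0,3), (1,4), (1,5), (2,4), (2,5), (3,4), (3,5)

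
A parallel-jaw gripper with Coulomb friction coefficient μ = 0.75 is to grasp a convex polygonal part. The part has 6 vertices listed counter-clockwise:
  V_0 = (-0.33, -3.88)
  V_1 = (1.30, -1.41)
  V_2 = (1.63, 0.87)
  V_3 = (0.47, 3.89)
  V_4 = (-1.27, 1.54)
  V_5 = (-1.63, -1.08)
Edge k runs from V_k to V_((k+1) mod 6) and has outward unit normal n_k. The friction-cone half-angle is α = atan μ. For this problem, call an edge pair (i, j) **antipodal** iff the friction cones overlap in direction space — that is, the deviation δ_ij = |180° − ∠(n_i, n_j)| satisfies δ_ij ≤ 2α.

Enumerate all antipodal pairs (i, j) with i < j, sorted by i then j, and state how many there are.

α = atan 0.75 = 36.87°;  2α = 73.74°
n_0 = (+0.8346, -0.5508)
n_1 = (+0.9897, -0.1432)
n_2 = (+0.9335, +0.3586)
n_3 = (-0.8037, +0.5951)
n_4 = (-0.9907, +0.1361)
n_5 = (-0.9070, -0.4211)
  (0,1): δ = 154.81°  ·
  (0,2): δ = 125.57°  ·
  (0,3): δ = 3.10°  ✓
  (0,4): δ = 25.60°  ✓
  (0,5): δ = 58.33°  ✓
  (1,2): δ = 150.75°  ·
  (1,3): δ = 28.28°  ✓
  (1,4): δ = 0.41°  ✓
  (1,5): δ = 33.14°  ✓
  (2,3): δ = 57.53°  ✓
  (2,4): δ = 28.84°  ✓
  (2,5): δ = 3.89°  ✓
  (3,4): δ = 151.31°  ·
  (3,5): δ = 118.58°  ·
  (4,5): δ = 147.27°  ·
antipodal pairs: 9

count = 9; pairs: (0,3), (0,4), (0,5), (1,3), (1,4), (1,5), (2,3), (2,4), (2,5)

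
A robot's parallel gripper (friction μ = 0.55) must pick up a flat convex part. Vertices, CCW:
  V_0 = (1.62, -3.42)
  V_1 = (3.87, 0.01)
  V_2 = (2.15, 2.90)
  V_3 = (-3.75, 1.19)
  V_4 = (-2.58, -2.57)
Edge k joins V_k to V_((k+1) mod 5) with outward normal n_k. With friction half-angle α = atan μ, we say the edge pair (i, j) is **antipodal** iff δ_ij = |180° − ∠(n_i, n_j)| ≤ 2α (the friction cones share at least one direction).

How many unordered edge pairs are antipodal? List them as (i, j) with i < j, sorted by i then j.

count = 5; pairs: (0,2), (0,3), (1,3), (1,4), (2,4)

α = atan 0.55 = 28.81°;  2α = 57.62°
n_0 = (+0.8362, -0.5485)
n_1 = (+0.8593, +0.5114)
n_2 = (-0.2784, +0.9605)
n_3 = (-0.9548, -0.2971)
n_4 = (-0.1984, -0.9801)
  (0,1): δ = 115.98°  ·
  (0,2): δ = 40.57°  ✓
  (0,3): δ = 50.55°  ✓
  (0,4): δ = 111.82°  ·
  (1,2): δ = 104.60°  ·
  (1,3): δ = 13.47°  ✓
  (1,4): δ = 47.80°  ✓
  (2,3): δ = 88.88°  ·
  (2,4): δ = 27.60°  ✓
  (3,4): δ = 118.73°  ·
antipodal pairs: 5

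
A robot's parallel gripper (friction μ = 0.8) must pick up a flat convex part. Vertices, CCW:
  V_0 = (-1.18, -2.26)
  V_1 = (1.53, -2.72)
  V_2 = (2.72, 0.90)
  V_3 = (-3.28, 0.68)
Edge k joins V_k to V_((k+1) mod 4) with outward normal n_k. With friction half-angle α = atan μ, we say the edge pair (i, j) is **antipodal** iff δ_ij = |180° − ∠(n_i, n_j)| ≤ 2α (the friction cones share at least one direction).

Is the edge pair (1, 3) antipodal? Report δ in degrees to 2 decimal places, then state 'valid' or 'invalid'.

δ = 53.73°, valid

α = atan 0.8 = 38.66°;  2α = 77.32°
edge 1: e_1 = (+1.19, +3.62);  n_1 = (+0.9500, -0.3123)
edge 3: e_3 = (+2.10, -2.94);  n_3 = (-0.8137, -0.5812)
∠(n_1, n_3) = 126.27°
δ = |180° − 126.27°| = 53.73°
53.73° ≤ 2α = 77.32°  →  valid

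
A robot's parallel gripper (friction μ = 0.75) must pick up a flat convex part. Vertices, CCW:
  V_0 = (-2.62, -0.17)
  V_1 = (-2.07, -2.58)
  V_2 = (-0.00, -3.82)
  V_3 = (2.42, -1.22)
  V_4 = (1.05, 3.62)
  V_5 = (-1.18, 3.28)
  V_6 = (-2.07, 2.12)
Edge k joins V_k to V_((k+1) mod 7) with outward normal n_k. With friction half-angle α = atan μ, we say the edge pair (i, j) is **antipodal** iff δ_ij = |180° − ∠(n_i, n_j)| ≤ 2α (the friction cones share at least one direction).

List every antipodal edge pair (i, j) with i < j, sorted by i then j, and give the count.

α = atan 0.75 = 36.87°;  2α = 73.74°
n_0 = (-0.9749, -0.2225)
n_1 = (-0.5139, -0.8579)
n_2 = (+0.7320, -0.6813)
n_3 = (+0.9622, +0.2724)
n_4 = (-0.1507, +0.9886)
n_5 = (-0.7934, +0.6087)
n_6 = (-0.9723, +0.2335)
  (0,1): δ = 133.78°  ·
  (0,2): δ = 55.80°  ✓
  (0,3): δ = 2.95°  ✓
  (0,4): δ = 85.81°  ·
  (0,5): δ = 129.65°  ·
  (0,6): δ = 153.64°  ·
  (1,2): δ = 102.02°  ·
  (1,3): δ = 43.27°  ✓
  (1,4): δ = 39.59°  ✓
  (1,5): δ = 83.43°  ·
  (1,6): δ = 107.42°  ·
  (2,3): δ = 121.25°  ·
  (2,4): δ = 38.38°  ✓
  (2,5): δ = 5.45°  ✓
  (2,6): δ = 29.44°  ✓
  (3,4): δ = 97.14°  ·
  (3,5): δ = 53.30°  ✓
  (3,6): δ = 29.31°  ✓
  (4,5): δ = 136.17°  ·
  (4,6): δ = 112.17°  ·
  (5,6): δ = 156.01°  ·
antipodal pairs: 9

count = 9; pairs: (0,2), (0,3), (1,3), (1,4), (2,4), (2,5), (2,6), (3,5), (3,6)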